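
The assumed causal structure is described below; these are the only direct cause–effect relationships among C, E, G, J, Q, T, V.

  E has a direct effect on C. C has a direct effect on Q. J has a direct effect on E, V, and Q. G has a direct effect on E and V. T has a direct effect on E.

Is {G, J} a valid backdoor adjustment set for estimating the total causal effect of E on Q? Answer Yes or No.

Yes

Backdoor paths from E to Q (paths whose first edge points into E):
  P1: E <- J -> Q
  P2: E <- G -> V <- J -> Q
Condition 1 (no descendant of E in the set): holds — descendants of E are {C, Q}; none are in {G, J}.
Condition 2 (every backdoor path blocked by {G, J}):
  P1: blocked at fork node J ∈ conditioning set.
  P2: blocked at fork node G ∈ conditioning set.
{G, J} satisfies the backdoor criterion.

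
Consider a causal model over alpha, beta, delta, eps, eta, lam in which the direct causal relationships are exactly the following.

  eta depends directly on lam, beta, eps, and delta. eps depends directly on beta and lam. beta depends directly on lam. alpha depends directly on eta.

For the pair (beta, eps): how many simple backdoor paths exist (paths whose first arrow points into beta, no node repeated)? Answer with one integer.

2

A backdoor path from beta to eps is any simple undirected path whose first edge points into beta (i.e. leaves beta via a parent).
Parents of beta: {lam}.
Enumerating:
  P1: beta <- lam -> eps
  P2: beta <- lam -> eta <- eps
That exhausts the simple backdoor paths. Count: 2.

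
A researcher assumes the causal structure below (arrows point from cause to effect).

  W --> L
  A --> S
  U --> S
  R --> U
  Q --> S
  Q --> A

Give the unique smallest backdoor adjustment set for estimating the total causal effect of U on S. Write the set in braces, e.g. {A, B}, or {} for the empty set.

Variables eligible for adjustment (non-descendants of U, excluding U and S): {A, L, Q, R, W}.
Backdoor paths from U to S:
  (none)
With no backdoor paths the empty set already satisfies the criterion, and it is trivially minimal.

{}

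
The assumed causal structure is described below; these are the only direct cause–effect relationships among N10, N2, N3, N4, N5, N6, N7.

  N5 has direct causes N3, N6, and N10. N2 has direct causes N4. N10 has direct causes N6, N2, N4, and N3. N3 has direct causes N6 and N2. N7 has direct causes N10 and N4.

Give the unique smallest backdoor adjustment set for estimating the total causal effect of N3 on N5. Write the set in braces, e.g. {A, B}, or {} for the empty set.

{N2, N6}

Variables eligible for adjustment (non-descendants of N3, excluding N3 and N5): {N2, N4, N6}.
Backdoor paths from N3 to N5:
  P1: N3 <- N6 -> N10 -> N5
  P2: N3 <- N6 -> N5
  P3: N3 <- N2 <- N4 -> N10 <- N6 -> N5
  P4: N3 <- N2 <- N4 -> N10 -> N5
  P5: N3 <- N2 <- N4 -> N7 <- N10 <- N6 -> N5
  P6: N3 <- N2 <- N4 -> N7 <- N10 -> N5
  P7: N3 <- N2 -> N10 <- N6 -> N5
  P8: N3 <- N2 -> N10 -> N5
The empty set is not sufficient: P1 (N3 <- N6 -> N10 -> N5) has no collider blocking it and no conditioned non-collider, so it is open.
Try {N2, N6}:
  P1: blocked at fork node N6 ∈ conditioning set.
  P2: blocked at fork node N6 ∈ conditioning set.
  P3: blocked at chain node N2 ∈ conditioning set.
  P4: blocked at chain node N2 ∈ conditioning set.
  P5: blocked at chain node N2 ∈ conditioning set.
  P6: blocked at chain node N2 ∈ conditioning set.
  P7: blocked at fork node N2 ∈ conditioning set.
  P8: blocked at fork node N2 ∈ conditioning set.
{N2, N6} contains no descendant of N3 and blocks every backdoor path.
Every element of {N2, N6} is needed (dropping N2 leaves P4 open; dropping N6 leaves P1 open), so no proper subset is valid.
Among all size-2 subsets of the eligible variables, only {N2, N6} blocks every backdoor path, so it is the unique smallest valid adjustment set.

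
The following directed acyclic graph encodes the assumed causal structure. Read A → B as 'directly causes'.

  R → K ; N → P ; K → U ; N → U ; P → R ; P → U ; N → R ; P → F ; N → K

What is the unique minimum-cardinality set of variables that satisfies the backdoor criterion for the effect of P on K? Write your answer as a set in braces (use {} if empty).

{N}

Variables eligible for adjustment (non-descendants of P, excluding P and K): {N}.
Backdoor paths from P to K:
  P1: P <- N -> R -> K
  P2: P <- N -> K
  P3: P <- N -> U <- K
The empty set is not sufficient: P1 (P <- N -> R -> K) has no collider blocking it and no conditioned non-collider, so it is open.
Try {N}:
  P1: blocked at fork node N ∈ conditioning set.
  P2: blocked at fork node N ∈ conditioning set.
  P3: blocked at fork node N ∈ conditioning set.
{N} contains no descendant of P and blocks every backdoor path.
{N} is the unique smallest valid adjustment set.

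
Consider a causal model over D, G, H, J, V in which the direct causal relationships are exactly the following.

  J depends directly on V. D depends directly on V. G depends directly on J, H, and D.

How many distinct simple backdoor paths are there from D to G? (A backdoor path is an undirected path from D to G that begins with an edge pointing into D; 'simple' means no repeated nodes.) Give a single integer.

1

A backdoor path from D to G is any simple undirected path whose first edge points into D (i.e. leaves D via a parent).
Parents of D: {V}.
Enumerating:
  P1: D <- V -> J -> G
That exhausts the simple backdoor paths. Count: 1.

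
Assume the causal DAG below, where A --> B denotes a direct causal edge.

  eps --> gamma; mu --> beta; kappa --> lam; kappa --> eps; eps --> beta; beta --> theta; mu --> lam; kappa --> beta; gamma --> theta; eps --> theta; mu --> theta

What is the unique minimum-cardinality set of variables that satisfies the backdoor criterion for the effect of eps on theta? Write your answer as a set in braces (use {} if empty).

{kappa}

Variables eligible for adjustment (non-descendants of eps, excluding eps and theta): {kappa, lam, mu}.
Backdoor paths from eps to theta:
  P1: eps <- kappa -> beta <- mu -> theta
  P2: eps <- kappa -> beta -> theta
  P3: eps <- kappa -> lam <- mu -> beta -> theta
  P4: eps <- kappa -> lam <- mu -> theta
The empty set is not sufficient: P2 (eps <- kappa -> beta -> theta) has no collider blocking it and no conditioned non-collider, so it is open.
Try {kappa}:
  P1: blocked at fork node kappa ∈ conditioning set.
  P2: blocked at fork node kappa ∈ conditioning set.
  P3: blocked at fork node kappa ∈ conditioning set.
  P4: blocked at fork node kappa ∈ conditioning set.
{kappa} contains no descendant of eps and blocks every backdoor path.
No other singleton works — e.g. {mu} leaves P2 open — so {kappa} is the unique smallest valid adjustment set.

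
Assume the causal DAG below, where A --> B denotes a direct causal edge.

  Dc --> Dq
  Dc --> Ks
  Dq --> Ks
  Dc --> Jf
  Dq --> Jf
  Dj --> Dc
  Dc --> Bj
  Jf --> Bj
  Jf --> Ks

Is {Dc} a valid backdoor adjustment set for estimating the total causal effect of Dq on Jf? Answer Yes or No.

Yes

Backdoor paths from Dq to Jf (paths whose first edge points into Dq):
  P1: Dq <- Dc -> Jf
  P2: Dq <- Dc -> Ks <- Jf
  P3: Dq <- Dc -> Bj <- Jf
Condition 1 (no descendant of Dq in the set): holds — descendants of Dq are {Bj, Jf, Ks}; none are in {Dc}.
Condition 2 (every backdoor path blocked by {Dc}):
  P1: blocked at fork node Dc ∈ conditioning set.
  P2: blocked at fork node Dc ∈ conditioning set.
  P3: blocked at fork node Dc ∈ conditioning set.
{Dc} satisfies the backdoor criterion.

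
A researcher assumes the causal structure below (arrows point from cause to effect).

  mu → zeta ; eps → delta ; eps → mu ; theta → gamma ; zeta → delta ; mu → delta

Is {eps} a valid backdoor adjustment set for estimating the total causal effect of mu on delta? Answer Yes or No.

Backdoor paths from mu to delta (paths whose first edge points into mu):
  P1: mu <- eps -> delta
Condition 1 (no descendant of mu in the set): holds — descendants of mu are {delta, zeta}; none are in {eps}.
Condition 2 (every backdoor path blocked by {eps}):
  P1: blocked at fork node eps ∈ conditioning set.
{eps} satisfies the backdoor criterion.

Yes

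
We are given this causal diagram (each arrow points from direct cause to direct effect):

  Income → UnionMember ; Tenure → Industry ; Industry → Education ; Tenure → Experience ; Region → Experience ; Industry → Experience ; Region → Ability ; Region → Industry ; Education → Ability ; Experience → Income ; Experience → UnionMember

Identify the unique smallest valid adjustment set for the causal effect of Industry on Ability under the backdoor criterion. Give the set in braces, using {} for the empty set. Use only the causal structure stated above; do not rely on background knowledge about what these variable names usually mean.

{Region}

Variables eligible for adjustment (non-descendants of Industry, excluding Industry and Ability): {Region, Tenure}.
Backdoor paths from Industry to Ability:
  P1: Industry <- Region -> Ability
  P2: Industry <- Tenure -> Experience <- Region -> Ability
The empty set is not sufficient: P1 (Industry <- Region -> Ability) has no collider blocking it and no conditioned non-collider, so it is open.
Try {Region}:
  P1: blocked at fork node Region ∈ conditioning set.
  P2: blocked at collider Experience (neither it nor any descendant is in the conditioning set).
{Region} contains no descendant of Industry and blocks every backdoor path.
No other singleton works — e.g. {Tenure} leaves P1 open — so {Region} is the unique smallest valid adjustment set.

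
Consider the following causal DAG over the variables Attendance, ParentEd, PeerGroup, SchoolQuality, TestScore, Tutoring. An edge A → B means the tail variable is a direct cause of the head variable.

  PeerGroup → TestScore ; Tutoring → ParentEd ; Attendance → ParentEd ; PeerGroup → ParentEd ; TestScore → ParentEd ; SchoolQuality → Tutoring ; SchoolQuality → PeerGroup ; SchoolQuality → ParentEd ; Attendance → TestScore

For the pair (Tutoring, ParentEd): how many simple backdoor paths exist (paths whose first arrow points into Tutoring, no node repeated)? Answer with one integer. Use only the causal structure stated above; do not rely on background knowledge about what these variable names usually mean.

4

A backdoor path from Tutoring to ParentEd is any simple undirected path whose first edge points into Tutoring (i.e. leaves Tutoring via a parent).
Parents of Tutoring: {SchoolQuality}.
Enumerating:
  P1: Tutoring <- SchoolQuality -> PeerGroup -> TestScore <- Attendance -> ParentEd
  P2: Tutoring <- SchoolQuality -> PeerGroup -> TestScore -> ParentEd
  P3: Tutoring <- SchoolQuality -> PeerGroup -> ParentEd
  P4: Tutoring <- SchoolQuality -> ParentEd
That exhausts the simple backdoor paths. Count: 4.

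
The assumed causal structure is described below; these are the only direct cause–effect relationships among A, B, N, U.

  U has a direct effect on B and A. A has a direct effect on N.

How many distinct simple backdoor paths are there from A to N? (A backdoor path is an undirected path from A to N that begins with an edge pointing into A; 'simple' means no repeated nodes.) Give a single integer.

0

A backdoor path from A to N is any simple undirected path whose first edge points into A (i.e. leaves A via a parent).
Parents of A: {U}.
No simple path from any parent of A reaches N without revisiting A, so there are no backdoor paths.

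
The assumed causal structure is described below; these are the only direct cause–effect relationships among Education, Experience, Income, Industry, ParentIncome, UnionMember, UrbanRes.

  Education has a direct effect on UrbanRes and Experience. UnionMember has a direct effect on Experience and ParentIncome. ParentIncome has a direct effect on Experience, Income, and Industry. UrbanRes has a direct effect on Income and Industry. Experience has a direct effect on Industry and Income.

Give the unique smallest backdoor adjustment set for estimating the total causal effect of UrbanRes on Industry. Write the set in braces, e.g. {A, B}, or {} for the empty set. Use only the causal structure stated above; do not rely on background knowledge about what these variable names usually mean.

Variables eligible for adjustment (non-descendants of UrbanRes, excluding UrbanRes and Industry): {Education, Experience, ParentIncome, UnionMember}.
Backdoor paths from UrbanRes to Industry:
  P1: UrbanRes <- Education -> Experience <- UnionMember -> ParentIncome -> Industry
  P2: UrbanRes <- Education -> Experience <- ParentIncome -> Industry
  P3: UrbanRes <- Education -> Experience -> Industry
  P4: UrbanRes <- Education -> Experience -> Income <- ParentIncome -> Industry
The empty set is not sufficient: P3 (UrbanRes <- Education -> Experience -> Industry) has no collider blocking it and no conditioned non-collider, so it is open.
Try {Education}:
  P1: blocked at fork node Education ∈ conditioning set.
  P2: blocked at fork node Education ∈ conditioning set.
  P3: blocked at fork node Education ∈ conditioning set.
  P4: blocked at fork node Education ∈ conditioning set.
{Education} contains no descendant of UrbanRes and blocks every backdoor path.
No other singleton works — e.g. {UnionMember} leaves P3 open — so {Education} is the unique smallest valid adjustment set.

{Education}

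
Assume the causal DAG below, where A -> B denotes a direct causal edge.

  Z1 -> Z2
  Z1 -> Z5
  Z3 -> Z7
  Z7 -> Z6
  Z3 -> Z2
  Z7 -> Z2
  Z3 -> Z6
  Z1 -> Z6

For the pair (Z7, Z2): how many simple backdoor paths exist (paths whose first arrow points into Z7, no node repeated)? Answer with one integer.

2

A backdoor path from Z7 to Z2 is any simple undirected path whose first edge points into Z7 (i.e. leaves Z7 via a parent).
Parents of Z7: {Z3}.
Enumerating:
  P1: Z7 <- Z3 -> Z6 <- Z1 -> Z2
  P2: Z7 <- Z3 -> Z2
That exhausts the simple backdoor paths. Count: 2.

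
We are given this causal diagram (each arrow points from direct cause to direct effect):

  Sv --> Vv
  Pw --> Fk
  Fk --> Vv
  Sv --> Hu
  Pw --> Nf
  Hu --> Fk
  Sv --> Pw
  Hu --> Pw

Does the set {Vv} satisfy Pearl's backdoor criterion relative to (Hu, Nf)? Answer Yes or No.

Backdoor paths from Hu to Nf (paths whose first edge points into Hu):
  P1: Hu <- Sv -> Pw -> Nf
  P2: Hu <- Sv -> Vv <- Fk <- Pw -> Nf
Condition 1 (no descendant of Hu in the set): FAILS — Vv is a descendant of Hu.
Condition 2 (every backdoor path blocked by {Vv}):
  P1: open — no interior node is in the conditioning set.
  P2: open — collider(s) Vv are conditioned on (or have a conditioned descendant) and no non-collider on the path is in the set.
{Vv} does not satisfy the backdoor criterion.

No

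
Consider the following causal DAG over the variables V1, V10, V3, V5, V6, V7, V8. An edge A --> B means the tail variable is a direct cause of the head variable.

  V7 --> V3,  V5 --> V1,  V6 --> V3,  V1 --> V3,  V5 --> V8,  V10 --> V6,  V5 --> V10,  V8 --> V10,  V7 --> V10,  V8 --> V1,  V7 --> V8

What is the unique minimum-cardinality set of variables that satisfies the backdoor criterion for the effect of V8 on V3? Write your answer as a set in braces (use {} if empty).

{V5, V7}

Variables eligible for adjustment (non-descendants of V8, excluding V8 and V3): {V5, V7}.
Backdoor paths from V8 to V3:
  P1: V8 <- V5 -> V10 <- V7 -> V3
  P2: V8 <- V5 -> V10 -> V6 -> V3
  P3: V8 <- V5 -> V1 -> V3
  P4: V8 <- V7 -> V10 <- V5 -> V1 -> V3
  P5: V8 <- V7 -> V10 -> V6 -> V3
  P6: V8 <- V7 -> V3
The empty set is not sufficient: P2 (V8 <- V5 -> V10 -> V6 -> V3) has no collider blocking it and no conditioned non-collider, so it is open.
Try {V5, V7}:
  P1: blocked at fork node V5 ∈ conditioning set.
  P2: blocked at fork node V5 ∈ conditioning set.
  P3: blocked at fork node V5 ∈ conditioning set.
  P4: blocked at fork node V7 ∈ conditioning set.
  P5: blocked at fork node V7 ∈ conditioning set.
  P6: blocked at fork node V7 ∈ conditioning set.
{V5, V7} contains no descendant of V8 and blocks every backdoor path.
Every element of {V5, V7} is needed (dropping V5 leaves P2 open; dropping V7 leaves P5 open), so no proper subset is valid.
Among all size-2 subsets of the eligible variables, only {V5, V7} blocks every backdoor path, so it is the unique smallest valid adjustment set.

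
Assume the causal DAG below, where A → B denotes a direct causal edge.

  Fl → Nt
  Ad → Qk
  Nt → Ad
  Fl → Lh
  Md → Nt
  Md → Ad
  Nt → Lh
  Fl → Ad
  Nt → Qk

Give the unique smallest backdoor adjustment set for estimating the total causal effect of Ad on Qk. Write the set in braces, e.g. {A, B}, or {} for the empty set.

{Nt}

Variables eligible for adjustment (non-descendants of Ad, excluding Ad and Qk): {Fl, Lh, Md, Nt}.
Backdoor paths from Ad to Qk:
  P1: Ad <- Md -> Nt -> Qk
  P2: Ad <- Fl -> Nt -> Qk
  P3: Ad <- Fl -> Lh <- Nt -> Qk
  P4: Ad <- Nt -> Qk
The empty set is not sufficient: P1 (Ad <- Md -> Nt -> Qk) has no collider blocking it and no conditioned non-collider, so it is open.
Try {Nt}:
  P1: blocked at chain node Nt ∈ conditioning set.
  P2: blocked at chain node Nt ∈ conditioning set.
  P3: blocked at collider Lh (neither it nor any descendant is in the conditioning set).
  P4: blocked at fork node Nt ∈ conditioning set.
{Nt} contains no descendant of Ad and blocks every backdoor path.
No other singleton works — e.g. {Md} leaves P2 open — so {Nt} is the unique smallest valid adjustment set.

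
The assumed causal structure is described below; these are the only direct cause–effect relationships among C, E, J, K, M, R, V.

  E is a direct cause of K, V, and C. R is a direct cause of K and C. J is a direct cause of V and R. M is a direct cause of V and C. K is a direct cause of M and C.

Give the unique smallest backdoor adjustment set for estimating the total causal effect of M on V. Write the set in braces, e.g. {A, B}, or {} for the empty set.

{K}

Variables eligible for adjustment (non-descendants of M, excluding M and V): {E, J, K, R}.
Backdoor paths from M to V:
  P1: M <- K <- E -> V
  P2: M <- K <- E -> C <- R <- J -> V
  P3: M <- K <- R <- J -> V
  P4: M <- K <- R -> C <- E -> V
  P5: M <- K -> C <- E -> V
  P6: M <- K -> C <- R <- J -> V
The empty set is not sufficient: P1 (M <- K <- E -> V) has no collider blocking it and no conditioned non-collider, so it is open.
Try {K}:
  P1: blocked at chain node K ∈ conditioning set.
  P2: blocked at chain node K ∈ conditioning set.
  P3: blocked at chain node K ∈ conditioning set.
  P4: blocked at chain node K ∈ conditioning set.
  P5: blocked at fork node K ∈ conditioning set.
  P6: blocked at fork node K ∈ conditioning set.
{K} contains no descendant of M and blocks every backdoor path.
No other singleton works — e.g. {E} leaves P3 open — so {K} is the unique smallest valid adjustment set.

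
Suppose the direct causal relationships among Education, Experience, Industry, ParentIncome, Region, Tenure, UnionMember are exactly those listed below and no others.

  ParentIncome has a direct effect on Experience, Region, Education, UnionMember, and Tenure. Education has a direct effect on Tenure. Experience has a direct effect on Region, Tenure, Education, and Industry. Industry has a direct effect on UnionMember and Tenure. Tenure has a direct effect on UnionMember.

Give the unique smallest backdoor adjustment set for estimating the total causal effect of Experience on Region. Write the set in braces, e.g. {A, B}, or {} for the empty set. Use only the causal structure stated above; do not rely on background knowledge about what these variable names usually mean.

{ParentIncome}

Variables eligible for adjustment (non-descendants of Experience, excluding Experience and Region): {ParentIncome}.
Backdoor paths from Experience to Region:
  P1: Experience <- ParentIncome -> Region
The empty set is not sufficient: P1 (Experience <- ParentIncome -> Region) has no collider blocking it and no conditioned non-collider, so it is open.
Try {ParentIncome}:
  P1: blocked at fork node ParentIncome ∈ conditioning set.
{ParentIncome} contains no descendant of Experience and blocks every backdoor path.
{ParentIncome} is the unique smallest valid adjustment set.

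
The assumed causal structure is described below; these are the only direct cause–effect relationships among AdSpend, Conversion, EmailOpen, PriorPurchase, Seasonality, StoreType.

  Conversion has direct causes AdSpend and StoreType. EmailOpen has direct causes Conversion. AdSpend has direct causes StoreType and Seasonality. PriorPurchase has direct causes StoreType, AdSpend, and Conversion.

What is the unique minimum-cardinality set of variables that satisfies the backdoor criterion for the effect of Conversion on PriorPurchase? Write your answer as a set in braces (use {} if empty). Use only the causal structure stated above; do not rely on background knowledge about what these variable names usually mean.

{AdSpend, StoreType}

Variables eligible for adjustment (non-descendants of Conversion, excluding Conversion and PriorPurchase): {AdSpend, Seasonality, StoreType}.
Backdoor paths from Conversion to PriorPurchase:
  P1: Conversion <- StoreType -> AdSpend -> PriorPurchase
  P2: Conversion <- StoreType -> PriorPurchase
  P3: Conversion <- AdSpend <- StoreType -> PriorPurchase
  P4: Conversion <- AdSpend -> PriorPurchase
The empty set is not sufficient: P1 (Conversion <- StoreType -> AdSpend -> PriorPurchase) has no collider blocking it and no conditioned non-collider, so it is open.
Try {AdSpend, StoreType}:
  P1: blocked at fork node StoreType ∈ conditioning set.
  P2: blocked at fork node StoreType ∈ conditioning set.
  P3: blocked at chain node AdSpend ∈ conditioning set.
  P4: blocked at fork node AdSpend ∈ conditioning set.
{AdSpend, StoreType} contains no descendant of Conversion and blocks every backdoor path.
Every element of {AdSpend, StoreType} is needed (dropping AdSpend leaves P4 open; dropping StoreType leaves P2 open), so no proper subset is valid.
Among all size-2 subsets of the eligible variables, only {AdSpend, StoreType} blocks every backdoor path, so it is the unique smallest valid adjustment set.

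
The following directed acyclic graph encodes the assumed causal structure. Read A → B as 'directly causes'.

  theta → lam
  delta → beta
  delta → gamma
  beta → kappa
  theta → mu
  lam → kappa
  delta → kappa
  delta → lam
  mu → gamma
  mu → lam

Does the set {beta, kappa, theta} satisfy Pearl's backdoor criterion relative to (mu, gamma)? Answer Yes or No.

No

Backdoor paths from mu to gamma (paths whose first edge points into mu):
  P1: mu <- theta -> lam <- delta -> gamma
  P2: mu <- theta -> lam -> kappa <- delta -> gamma
  P3: mu <- theta -> lam -> kappa <- beta <- delta -> gamma
Condition 1 (no descendant of mu in the set): FAILS — kappa is a descendant of mu.
Condition 2 (every backdoor path blocked by {beta, kappa, theta}):
  P1: blocked at fork node theta ∈ conditioning set.
  P2: blocked at fork node theta ∈ conditioning set.
  P3: blocked at fork node theta ∈ conditioning set.
{beta, kappa, theta} does not satisfy the backdoor criterion.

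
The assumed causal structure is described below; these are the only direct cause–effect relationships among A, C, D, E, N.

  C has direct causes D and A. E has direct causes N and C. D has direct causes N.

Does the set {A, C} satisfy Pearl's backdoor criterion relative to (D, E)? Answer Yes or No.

Backdoor paths from D to E (paths whose first edge points into D):
  P1: D <- N -> E
Condition 1 (no descendant of D in the set): FAILS — C is a descendant of D.
Condition 2 (every backdoor path blocked by {A, C}):
  P1: open — no interior node is in the conditioning set.
{A, C} does not satisfy the backdoor criterion.

No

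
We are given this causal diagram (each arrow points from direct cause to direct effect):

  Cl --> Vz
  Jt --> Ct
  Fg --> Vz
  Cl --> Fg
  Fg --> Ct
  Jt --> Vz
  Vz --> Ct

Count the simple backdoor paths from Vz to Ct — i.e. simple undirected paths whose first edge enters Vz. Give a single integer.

3

A backdoor path from Vz to Ct is any simple undirected path whose first edge points into Vz (i.e. leaves Vz via a parent).
Parents of Vz: {Cl, Fg, Jt}.
Enumerating:
  P1: Vz <- Cl -> Fg -> Ct
  P2: Vz <- Fg -> Ct
  P3: Vz <- Jt -> Ct
That exhausts the simple backdoor paths. Count: 3.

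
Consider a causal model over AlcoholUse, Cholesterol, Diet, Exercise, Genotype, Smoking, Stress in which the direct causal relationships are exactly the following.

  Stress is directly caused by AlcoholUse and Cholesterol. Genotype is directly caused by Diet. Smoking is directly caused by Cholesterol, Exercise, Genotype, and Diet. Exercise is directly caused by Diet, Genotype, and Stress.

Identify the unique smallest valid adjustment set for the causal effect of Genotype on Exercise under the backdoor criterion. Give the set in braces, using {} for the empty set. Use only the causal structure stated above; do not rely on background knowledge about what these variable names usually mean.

{Diet}

Variables eligible for adjustment (non-descendants of Genotype, excluding Genotype and Exercise): {AlcoholUse, Cholesterol, Diet, Stress}.
Backdoor paths from Genotype to Exercise:
  P1: Genotype <- Diet -> Exercise
  P2: Genotype <- Diet -> Smoking <- Cholesterol -> Stress -> Exercise
  P3: Genotype <- Diet -> Smoking <- Exercise
The empty set is not sufficient: P1 (Genotype <- Diet -> Exercise) has no collider blocking it and no conditioned non-collider, so it is open.
Try {Diet}:
  P1: blocked at fork node Diet ∈ conditioning set.
  P2: blocked at fork node Diet ∈ conditioning set.
  P3: blocked at fork node Diet ∈ conditioning set.
{Diet} contains no descendant of Genotype and blocks every backdoor path.
No other singleton works — e.g. {Cholesterol} leaves P1 open — so {Diet} is the unique smallest valid adjustment set.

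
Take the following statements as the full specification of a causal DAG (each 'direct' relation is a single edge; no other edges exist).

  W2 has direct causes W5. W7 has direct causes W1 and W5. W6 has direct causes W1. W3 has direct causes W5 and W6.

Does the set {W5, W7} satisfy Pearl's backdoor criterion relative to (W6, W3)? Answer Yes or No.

Backdoor paths from W6 to W3 (paths whose first edge points into W6):
  P1: W6 <- W1 -> W7 <- W5 -> W3
Condition 1 (no descendant of W6 in the set): holds — descendants of W6 are {W3}; none are in {W5, W7}.
Condition 2 (every backdoor path blocked by {W5, W7}):
  P1: blocked at fork node W5 ∈ conditioning set.
{W5, W7} satisfies the backdoor criterion.

Yes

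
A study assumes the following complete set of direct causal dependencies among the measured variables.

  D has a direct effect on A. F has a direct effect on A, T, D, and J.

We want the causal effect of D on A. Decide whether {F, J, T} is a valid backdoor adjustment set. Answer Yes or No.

Yes

Backdoor paths from D to A (paths whose first edge points into D):
  P1: D <- F -> A
Condition 1 (no descendant of D in the set): holds — descendants of D are {A}; none are in {F, J, T}.
Condition 2 (every backdoor path blocked by {F, J, T}):
  P1: blocked at fork node F ∈ conditioning set.
{F, J, T} satisfies the backdoor criterion.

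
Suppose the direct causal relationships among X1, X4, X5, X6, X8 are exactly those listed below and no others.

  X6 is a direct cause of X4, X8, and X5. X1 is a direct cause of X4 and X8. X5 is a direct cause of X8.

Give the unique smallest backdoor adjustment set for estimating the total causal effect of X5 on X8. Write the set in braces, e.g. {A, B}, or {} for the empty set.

Variables eligible for adjustment (non-descendants of X5, excluding X5 and X8): {X1, X4, X6}.
Backdoor paths from X5 to X8:
  P1: X5 <- X6 -> X4 <- X1 -> X8
  P2: X5 <- X6 -> X8
The empty set is not sufficient: P2 (X5 <- X6 -> X8) has no collider blocking it and no conditioned non-collider, so it is open.
Try {X6}:
  P1: blocked at fork node X6 ∈ conditioning set.
  P2: blocked at fork node X6 ∈ conditioning set.
{X6} contains no descendant of X5 and blocks every backdoor path.
No other singleton works — e.g. {X1} leaves P2 open — so {X6} is the unique smallest valid adjustment set.

{X6}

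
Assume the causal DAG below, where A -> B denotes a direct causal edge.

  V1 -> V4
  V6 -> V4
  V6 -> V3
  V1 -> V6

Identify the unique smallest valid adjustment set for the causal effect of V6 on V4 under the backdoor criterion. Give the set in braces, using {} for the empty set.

{V1}

Variables eligible for adjustment (non-descendants of V6, excluding V6 and V4): {V1}.
Backdoor paths from V6 to V4:
  P1: V6 <- V1 -> V4
The empty set is not sufficient: P1 (V6 <- V1 -> V4) has no collider blocking it and no conditioned non-collider, so it is open.
Try {V1}:
  P1: blocked at fork node V1 ∈ conditioning set.
{V1} contains no descendant of V6 and blocks every backdoor path.
{V1} is the unique smallest valid adjustment set.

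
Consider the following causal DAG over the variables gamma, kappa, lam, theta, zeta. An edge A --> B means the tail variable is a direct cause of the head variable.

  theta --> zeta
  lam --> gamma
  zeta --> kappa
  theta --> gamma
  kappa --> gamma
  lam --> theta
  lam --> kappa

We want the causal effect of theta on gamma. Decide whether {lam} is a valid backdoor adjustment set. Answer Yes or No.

Backdoor paths from theta to gamma (paths whose first edge points into theta):
  P1: theta <- lam -> kappa -> gamma
  P2: theta <- lam -> gamma
Condition 1 (no descendant of theta in the set): holds — descendants of theta are {gamma, kappa, zeta}; none are in {lam}.
Condition 2 (every backdoor path blocked by {lam}):
  P1: blocked at fork node lam ∈ conditioning set.
  P2: blocked at fork node lam ∈ conditioning set.
{lam} satisfies the backdoor criterion.

Yes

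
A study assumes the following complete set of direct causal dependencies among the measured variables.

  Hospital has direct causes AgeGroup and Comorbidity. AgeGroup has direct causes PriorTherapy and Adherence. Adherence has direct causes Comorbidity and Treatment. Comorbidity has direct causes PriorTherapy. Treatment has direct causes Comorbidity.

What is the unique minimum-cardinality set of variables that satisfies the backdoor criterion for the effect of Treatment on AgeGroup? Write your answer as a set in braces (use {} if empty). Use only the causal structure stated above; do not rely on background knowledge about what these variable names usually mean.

Variables eligible for adjustment (non-descendants of Treatment, excluding Treatment and AgeGroup): {Comorbidity, PriorTherapy}.
Backdoor paths from Treatment to AgeGroup:
  P1: Treatment <- Comorbidity <- PriorTherapy -> AgeGroup
  P2: Treatment <- Comorbidity -> Adherence -> AgeGroup
  P3: Treatment <- Comorbidity -> Hospital <- AgeGroup
The empty set is not sufficient: P1 (Treatment <- Comorbidity <- PriorTherapy -> AgeGroup) has no collider blocking it and no conditioned non-collider, so it is open.
Try {Comorbidity}:
  P1: blocked at chain node Comorbidity ∈ conditioning set.
  P2: blocked at fork node Comorbidity ∈ conditioning set.
  P3: blocked at fork node Comorbidity ∈ conditioning set.
{Comorbidity} contains no descendant of Treatment and blocks every backdoor path.
No other singleton works — e.g. {PriorTherapy} leaves P2 open — so {Comorbidity} is the unique smallest valid adjustment set.

{Comorbidity}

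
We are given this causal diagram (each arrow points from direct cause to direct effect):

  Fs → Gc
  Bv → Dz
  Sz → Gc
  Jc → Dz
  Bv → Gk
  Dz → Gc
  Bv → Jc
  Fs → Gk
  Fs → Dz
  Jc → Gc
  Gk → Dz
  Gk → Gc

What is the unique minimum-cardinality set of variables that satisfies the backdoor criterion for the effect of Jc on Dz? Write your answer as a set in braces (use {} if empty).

Variables eligible for adjustment (non-descendants of Jc, excluding Jc and Dz): {Bv, Fs, Gk, Sz}.
Backdoor paths from Jc to Dz:
  P1: Jc <- Bv -> Gk <- Fs -> Dz
  P2: Jc <- Bv -> Gk <- Fs -> Gc <- Dz
  P3: Jc <- Bv -> Gk -> Dz
  P4: Jc <- Bv -> Gk -> Gc <- Fs -> Dz
  P5: Jc <- Bv -> Gk -> Gc <- Dz
  P6: Jc <- Bv -> Dz
The empty set is not sufficient: P3 (Jc <- Bv -> Gk -> Dz) has no collider blocking it and no conditioned non-collider, so it is open.
Try {Bv}:
  P1: blocked at fork node Bv ∈ conditioning set.
  P2: blocked at fork node Bv ∈ conditioning set.
  P3: blocked at fork node Bv ∈ conditioning set.
  P4: blocked at fork node Bv ∈ conditioning set.
  P5: blocked at fork node Bv ∈ conditioning set.
  P6: blocked at fork node Bv ∈ conditioning set.
{Bv} contains no descendant of Jc and blocks every backdoor path.
No other singleton works — e.g. {Fs} leaves P3 open — so {Bv} is the unique smallest valid adjustment set.

{Bv}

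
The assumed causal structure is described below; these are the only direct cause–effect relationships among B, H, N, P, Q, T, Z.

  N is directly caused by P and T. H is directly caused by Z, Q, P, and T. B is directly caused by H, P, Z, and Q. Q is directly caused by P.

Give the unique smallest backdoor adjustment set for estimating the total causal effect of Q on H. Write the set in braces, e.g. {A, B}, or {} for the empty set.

Variables eligible for adjustment (non-descendants of Q, excluding Q and H): {N, P, T, Z}.
Backdoor paths from Q to H:
  P1: Q <- P -> H
  P2: Q <- P -> B <- Z -> H
  P3: Q <- P -> B <- H
  P4: Q <- P -> N <- T -> H
The empty set is not sufficient: P1 (Q <- P -> H) has no collider blocking it and no conditioned non-collider, so it is open.
Try {P}:
  P1: blocked at fork node P ∈ conditioning set.
  P2: blocked at fork node P ∈ conditioning set.
  P3: blocked at fork node P ∈ conditioning set.
  P4: blocked at fork node P ∈ conditioning set.
{P} contains no descendant of Q and blocks every backdoor path.
No other singleton works — e.g. {T} leaves P1 open — so {P} is the unique smallest valid adjustment set.

{P}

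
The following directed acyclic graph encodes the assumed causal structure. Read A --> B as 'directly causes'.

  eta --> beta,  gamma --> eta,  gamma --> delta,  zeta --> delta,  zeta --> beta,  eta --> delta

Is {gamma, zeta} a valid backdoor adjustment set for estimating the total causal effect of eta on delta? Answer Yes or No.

Yes

Backdoor paths from eta to delta (paths whose first edge points into eta):
  P1: eta <- gamma -> delta
Condition 1 (no descendant of eta in the set): holds — descendants of eta are {beta, delta}; none are in {gamma, zeta}.
Condition 2 (every backdoor path blocked by {gamma, zeta}):
  P1: blocked at fork node gamma ∈ conditioning set.
{gamma, zeta} satisfies the backdoor criterion.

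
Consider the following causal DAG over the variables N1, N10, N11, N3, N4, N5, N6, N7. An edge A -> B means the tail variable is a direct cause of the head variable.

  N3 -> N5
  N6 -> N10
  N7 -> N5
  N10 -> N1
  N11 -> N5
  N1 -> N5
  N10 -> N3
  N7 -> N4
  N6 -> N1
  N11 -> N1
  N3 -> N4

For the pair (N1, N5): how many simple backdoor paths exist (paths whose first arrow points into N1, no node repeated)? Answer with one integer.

A backdoor path from N1 to N5 is any simple undirected path whose first edge points into N1 (i.e. leaves N1 via a parent).
Parents of N1: {N10, N11, N6}.
Enumerating:
  P1: N1 <- N11 -> N5
  P2: N1 <- N6 -> N10 -> N3 -> N4 <- N7 -> N5
  P3: N1 <- N6 -> N10 -> N3 -> N5
  P4: N1 <- N10 -> N3 -> N4 <- N7 -> N5
  P5: N1 <- N10 -> N3 -> N5
That exhausts the simple backdoor paths. Count: 5.

5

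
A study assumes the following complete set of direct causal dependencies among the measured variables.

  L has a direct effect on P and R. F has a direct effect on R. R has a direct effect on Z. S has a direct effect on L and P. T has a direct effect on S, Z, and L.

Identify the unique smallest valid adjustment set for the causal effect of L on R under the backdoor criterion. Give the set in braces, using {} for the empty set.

Variables eligible for adjustment (non-descendants of L, excluding L and R): {F, S, T}.
Backdoor paths from L to R:
  P1: L <- T -> Z <- R
  P2: L <- S <- T -> Z <- R
Each backdoor path contains an unconditioned collider, so every path is already blocked with the empty conditioning set:
  P1: blocked at collider Z (neither it nor any descendant is in the conditioning set).
  P2: blocked at collider Z (neither it nor any descendant is in the conditioning set).
The empty set is therefore the unique smallest valid set.

{}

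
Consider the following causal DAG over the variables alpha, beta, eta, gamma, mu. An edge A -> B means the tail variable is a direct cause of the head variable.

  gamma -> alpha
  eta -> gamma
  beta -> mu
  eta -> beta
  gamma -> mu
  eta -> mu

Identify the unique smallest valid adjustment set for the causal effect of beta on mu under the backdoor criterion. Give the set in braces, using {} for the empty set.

Variables eligible for adjustment (non-descendants of beta, excluding beta and mu): {alpha, eta, gamma}.
Backdoor paths from beta to mu:
  P1: beta <- eta -> gamma -> mu
  P2: beta <- eta -> mu
The empty set is not sufficient: P1 (beta <- eta -> gamma -> mu) has no collider blocking it and no conditioned non-collider, so it is open.
Try {eta}:
  P1: blocked at fork node eta ∈ conditioning set.
  P2: blocked at fork node eta ∈ conditioning set.
{eta} contains no descendant of beta and blocks every backdoor path.
No other singleton works — e.g. {gamma} leaves P2 open — so {eta} is the unique smallest valid adjustment set.

{eta}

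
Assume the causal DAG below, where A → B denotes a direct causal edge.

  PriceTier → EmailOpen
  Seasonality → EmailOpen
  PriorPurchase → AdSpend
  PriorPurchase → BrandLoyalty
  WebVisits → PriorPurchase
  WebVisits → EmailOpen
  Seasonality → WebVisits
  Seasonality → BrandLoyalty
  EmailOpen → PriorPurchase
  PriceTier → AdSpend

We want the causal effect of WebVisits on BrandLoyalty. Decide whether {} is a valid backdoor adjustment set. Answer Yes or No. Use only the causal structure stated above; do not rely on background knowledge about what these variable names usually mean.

Backdoor paths from WebVisits to BrandLoyalty (paths whose first edge points into WebVisits):
  P1: WebVisits <- Seasonality -> EmailOpen <- PriceTier -> AdSpend <- PriorPurchase -> BrandLoyalty
  P2: WebVisits <- Seasonality -> EmailOpen -> PriorPurchase -> BrandLoyalty
  P3: WebVisits <- Seasonality -> BrandLoyalty
Condition 1 (no descendant of WebVisits in the set): holds — descendants of WebVisits are {AdSpend, BrandLoyalty, EmailOpen, PriorPurchase}; none are in {}.
Condition 2 (every backdoor path blocked by {}):
  P1: blocked at collider EmailOpen (neither it nor any descendant is in the conditioning set).
  P2: open — no interior node is in the conditioning set.
  P3: open — no interior node is in the conditioning set.
{} does not satisfy the backdoor criterion.

No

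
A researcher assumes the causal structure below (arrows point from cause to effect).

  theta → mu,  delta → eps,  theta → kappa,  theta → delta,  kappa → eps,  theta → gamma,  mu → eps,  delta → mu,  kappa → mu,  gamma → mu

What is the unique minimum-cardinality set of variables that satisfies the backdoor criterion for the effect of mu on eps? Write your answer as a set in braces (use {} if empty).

{delta, kappa}

Variables eligible for adjustment (non-descendants of mu, excluding mu and eps): {delta, gamma, kappa, theta}.
Backdoor paths from mu to eps:
  P1: mu <- theta -> delta -> eps
  P2: mu <- theta -> kappa -> eps
  P3: mu <- delta <- theta -> kappa -> eps
  P4: mu <- delta -> eps
  P5: mu <- kappa <- theta -> delta -> eps
  P6: mu <- kappa -> eps
  P7: mu <- gamma <- theta -> delta -> eps
  P8: mu <- gamma <- theta -> kappa -> eps
The empty set is not sufficient: P1 (mu <- theta -> delta -> eps) has no collider blocking it and no conditioned non-collider, so it is open.
Try {delta, kappa}:
  P1: blocked at chain node delta ∈ conditioning set.
  P2: blocked at chain node kappa ∈ conditioning set.
  P3: blocked at chain node delta ∈ conditioning set.
  P4: blocked at fork node delta ∈ conditioning set.
  P5: blocked at chain node kappa ∈ conditioning set.
  P6: blocked at fork node kappa ∈ conditioning set.
  P7: blocked at chain node delta ∈ conditioning set.
  P8: blocked at chain node kappa ∈ conditioning set.
{delta, kappa} contains no descendant of mu and blocks every backdoor path.
Every element of {delta, kappa} is needed (dropping delta leaves P1 open; dropping kappa leaves P2 open), so no proper subset is valid.
Among all size-2 subsets of the eligible variables, only {delta, kappa} blocks every backdoor path, so it is the unique smallest valid adjustment set.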